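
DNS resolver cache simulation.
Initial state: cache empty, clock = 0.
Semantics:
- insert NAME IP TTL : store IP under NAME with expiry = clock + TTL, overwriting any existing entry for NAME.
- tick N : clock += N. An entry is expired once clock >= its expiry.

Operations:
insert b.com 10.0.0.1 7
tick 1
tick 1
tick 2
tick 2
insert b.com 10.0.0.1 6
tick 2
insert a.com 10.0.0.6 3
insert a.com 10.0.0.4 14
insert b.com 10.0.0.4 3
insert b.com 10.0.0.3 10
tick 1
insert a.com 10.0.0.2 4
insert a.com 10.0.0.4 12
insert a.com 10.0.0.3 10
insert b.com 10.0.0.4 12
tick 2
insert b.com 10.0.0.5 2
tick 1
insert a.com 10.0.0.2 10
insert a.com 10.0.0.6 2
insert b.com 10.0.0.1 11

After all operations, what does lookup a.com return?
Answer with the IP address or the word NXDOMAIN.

Op 1: insert b.com -> 10.0.0.1 (expiry=0+7=7). clock=0
Op 2: tick 1 -> clock=1.
Op 3: tick 1 -> clock=2.
Op 4: tick 2 -> clock=4.
Op 5: tick 2 -> clock=6.
Op 6: insert b.com -> 10.0.0.1 (expiry=6+6=12). clock=6
Op 7: tick 2 -> clock=8.
Op 8: insert a.com -> 10.0.0.6 (expiry=8+3=11). clock=8
Op 9: insert a.com -> 10.0.0.4 (expiry=8+14=22). clock=8
Op 10: insert b.com -> 10.0.0.4 (expiry=8+3=11). clock=8
Op 11: insert b.com -> 10.0.0.3 (expiry=8+10=18). clock=8
Op 12: tick 1 -> clock=9.
Op 13: insert a.com -> 10.0.0.2 (expiry=9+4=13). clock=9
Op 14: insert a.com -> 10.0.0.4 (expiry=9+12=21). clock=9
Op 15: insert a.com -> 10.0.0.3 (expiry=9+10=19). clock=9
Op 16: insert b.com -> 10.0.0.4 (expiry=9+12=21). clock=9
Op 17: tick 2 -> clock=11.
Op 18: insert b.com -> 10.0.0.5 (expiry=11+2=13). clock=11
Op 19: tick 1 -> clock=12.
Op 20: insert a.com -> 10.0.0.2 (expiry=12+10=22). clock=12
Op 21: insert a.com -> 10.0.0.6 (expiry=12+2=14). clock=12
Op 22: insert b.com -> 10.0.0.1 (expiry=12+11=23). clock=12
lookup a.com: present, ip=10.0.0.6 expiry=14 > clock=12

Answer: 10.0.0.6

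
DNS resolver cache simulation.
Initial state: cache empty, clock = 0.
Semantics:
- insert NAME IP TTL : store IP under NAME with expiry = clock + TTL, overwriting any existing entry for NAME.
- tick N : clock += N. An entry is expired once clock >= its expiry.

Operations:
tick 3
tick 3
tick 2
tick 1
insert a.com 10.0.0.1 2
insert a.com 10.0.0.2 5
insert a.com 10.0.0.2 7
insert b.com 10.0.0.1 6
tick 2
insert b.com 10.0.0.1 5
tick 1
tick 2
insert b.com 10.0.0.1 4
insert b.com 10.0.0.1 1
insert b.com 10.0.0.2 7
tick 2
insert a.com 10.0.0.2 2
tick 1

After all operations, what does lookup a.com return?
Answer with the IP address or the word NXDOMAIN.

Answer: 10.0.0.2

Derivation:
Op 1: tick 3 -> clock=3.
Op 2: tick 3 -> clock=6.
Op 3: tick 2 -> clock=8.
Op 4: tick 1 -> clock=9.
Op 5: insert a.com -> 10.0.0.1 (expiry=9+2=11). clock=9
Op 6: insert a.com -> 10.0.0.2 (expiry=9+5=14). clock=9
Op 7: insert a.com -> 10.0.0.2 (expiry=9+7=16). clock=9
Op 8: insert b.com -> 10.0.0.1 (expiry=9+6=15). clock=9
Op 9: tick 2 -> clock=11.
Op 10: insert b.com -> 10.0.0.1 (expiry=11+5=16). clock=11
Op 11: tick 1 -> clock=12.
Op 12: tick 2 -> clock=14.
Op 13: insert b.com -> 10.0.0.1 (expiry=14+4=18). clock=14
Op 14: insert b.com -> 10.0.0.1 (expiry=14+1=15). clock=14
Op 15: insert b.com -> 10.0.0.2 (expiry=14+7=21). clock=14
Op 16: tick 2 -> clock=16. purged={a.com}
Op 17: insert a.com -> 10.0.0.2 (expiry=16+2=18). clock=16
Op 18: tick 1 -> clock=17.
lookup a.com: present, ip=10.0.0.2 expiry=18 > clock=17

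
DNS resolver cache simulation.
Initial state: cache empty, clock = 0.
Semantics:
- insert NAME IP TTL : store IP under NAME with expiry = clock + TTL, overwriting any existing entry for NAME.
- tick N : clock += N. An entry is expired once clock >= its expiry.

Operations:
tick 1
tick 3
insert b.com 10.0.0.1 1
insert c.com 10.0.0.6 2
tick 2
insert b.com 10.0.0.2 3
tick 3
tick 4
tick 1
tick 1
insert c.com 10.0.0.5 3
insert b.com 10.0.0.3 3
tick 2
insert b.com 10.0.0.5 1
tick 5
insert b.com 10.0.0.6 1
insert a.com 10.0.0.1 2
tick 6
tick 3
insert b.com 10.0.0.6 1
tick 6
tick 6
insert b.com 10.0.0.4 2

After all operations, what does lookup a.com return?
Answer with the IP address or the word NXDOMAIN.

Answer: NXDOMAIN

Derivation:
Op 1: tick 1 -> clock=1.
Op 2: tick 3 -> clock=4.
Op 3: insert b.com -> 10.0.0.1 (expiry=4+1=5). clock=4
Op 4: insert c.com -> 10.0.0.6 (expiry=4+2=6). clock=4
Op 5: tick 2 -> clock=6. purged={b.com,c.com}
Op 6: insert b.com -> 10.0.0.2 (expiry=6+3=9). clock=6
Op 7: tick 3 -> clock=9. purged={b.com}
Op 8: tick 4 -> clock=13.
Op 9: tick 1 -> clock=14.
Op 10: tick 1 -> clock=15.
Op 11: insert c.com -> 10.0.0.5 (expiry=15+3=18). clock=15
Op 12: insert b.com -> 10.0.0.3 (expiry=15+3=18). clock=15
Op 13: tick 2 -> clock=17.
Op 14: insert b.com -> 10.0.0.5 (expiry=17+1=18). clock=17
Op 15: tick 5 -> clock=22. purged={b.com,c.com}
Op 16: insert b.com -> 10.0.0.6 (expiry=22+1=23). clock=22
Op 17: insert a.com -> 10.0.0.1 (expiry=22+2=24). clock=22
Op 18: tick 6 -> clock=28. purged={a.com,b.com}
Op 19: tick 3 -> clock=31.
Op 20: insert b.com -> 10.0.0.6 (expiry=31+1=32). clock=31
Op 21: tick 6 -> clock=37. purged={b.com}
Op 22: tick 6 -> clock=43.
Op 23: insert b.com -> 10.0.0.4 (expiry=43+2=45). clock=43
lookup a.com: not in cache (expired or never inserted)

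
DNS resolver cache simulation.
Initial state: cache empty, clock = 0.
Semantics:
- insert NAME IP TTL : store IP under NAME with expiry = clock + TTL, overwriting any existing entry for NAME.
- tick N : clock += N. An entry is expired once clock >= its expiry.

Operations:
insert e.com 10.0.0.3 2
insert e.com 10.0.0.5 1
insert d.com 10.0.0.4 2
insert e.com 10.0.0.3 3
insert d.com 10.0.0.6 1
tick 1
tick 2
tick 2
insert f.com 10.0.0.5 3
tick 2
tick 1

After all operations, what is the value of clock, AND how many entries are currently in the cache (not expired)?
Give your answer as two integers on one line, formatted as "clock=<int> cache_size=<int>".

Answer: clock=8 cache_size=0

Derivation:
Op 1: insert e.com -> 10.0.0.3 (expiry=0+2=2). clock=0
Op 2: insert e.com -> 10.0.0.5 (expiry=0+1=1). clock=0
Op 3: insert d.com -> 10.0.0.4 (expiry=0+2=2). clock=0
Op 4: insert e.com -> 10.0.0.3 (expiry=0+3=3). clock=0
Op 5: insert d.com -> 10.0.0.6 (expiry=0+1=1). clock=0
Op 6: tick 1 -> clock=1. purged={d.com}
Op 7: tick 2 -> clock=3. purged={e.com}
Op 8: tick 2 -> clock=5.
Op 9: insert f.com -> 10.0.0.5 (expiry=5+3=8). clock=5
Op 10: tick 2 -> clock=7.
Op 11: tick 1 -> clock=8. purged={f.com}
Final clock = 8
Final cache (unexpired): {} -> size=0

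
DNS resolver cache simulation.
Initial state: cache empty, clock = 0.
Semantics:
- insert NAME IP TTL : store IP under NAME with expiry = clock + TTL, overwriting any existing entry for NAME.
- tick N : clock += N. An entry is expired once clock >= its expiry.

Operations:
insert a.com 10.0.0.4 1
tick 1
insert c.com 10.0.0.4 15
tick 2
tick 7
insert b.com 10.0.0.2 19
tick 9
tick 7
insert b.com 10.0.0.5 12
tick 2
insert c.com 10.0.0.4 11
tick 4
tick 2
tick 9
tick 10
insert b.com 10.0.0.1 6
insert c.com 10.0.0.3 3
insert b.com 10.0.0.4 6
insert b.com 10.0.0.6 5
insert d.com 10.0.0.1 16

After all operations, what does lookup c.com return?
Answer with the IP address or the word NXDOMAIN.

Op 1: insert a.com -> 10.0.0.4 (expiry=0+1=1). clock=0
Op 2: tick 1 -> clock=1. purged={a.com}
Op 3: insert c.com -> 10.0.0.4 (expiry=1+15=16). clock=1
Op 4: tick 2 -> clock=3.
Op 5: tick 7 -> clock=10.
Op 6: insert b.com -> 10.0.0.2 (expiry=10+19=29). clock=10
Op 7: tick 9 -> clock=19. purged={c.com}
Op 8: tick 7 -> clock=26.
Op 9: insert b.com -> 10.0.0.5 (expiry=26+12=38). clock=26
Op 10: tick 2 -> clock=28.
Op 11: insert c.com -> 10.0.0.4 (expiry=28+11=39). clock=28
Op 12: tick 4 -> clock=32.
Op 13: tick 2 -> clock=34.
Op 14: tick 9 -> clock=43. purged={b.com,c.com}
Op 15: tick 10 -> clock=53.
Op 16: insert b.com -> 10.0.0.1 (expiry=53+6=59). clock=53
Op 17: insert c.com -> 10.0.0.3 (expiry=53+3=56). clock=53
Op 18: insert b.com -> 10.0.0.4 (expiry=53+6=59). clock=53
Op 19: insert b.com -> 10.0.0.6 (expiry=53+5=58). clock=53
Op 20: insert d.com -> 10.0.0.1 (expiry=53+16=69). clock=53
lookup c.com: present, ip=10.0.0.3 expiry=56 > clock=53

Answer: 10.0.0.3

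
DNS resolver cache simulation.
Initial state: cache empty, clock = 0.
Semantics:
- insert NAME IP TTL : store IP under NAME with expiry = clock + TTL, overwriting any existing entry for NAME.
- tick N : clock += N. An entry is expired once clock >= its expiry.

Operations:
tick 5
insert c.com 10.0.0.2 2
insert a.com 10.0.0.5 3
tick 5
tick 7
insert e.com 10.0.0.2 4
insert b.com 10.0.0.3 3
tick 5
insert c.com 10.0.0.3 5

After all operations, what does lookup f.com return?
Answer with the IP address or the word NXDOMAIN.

Op 1: tick 5 -> clock=5.
Op 2: insert c.com -> 10.0.0.2 (expiry=5+2=7). clock=5
Op 3: insert a.com -> 10.0.0.5 (expiry=5+3=8). clock=5
Op 4: tick 5 -> clock=10. purged={a.com,c.com}
Op 5: tick 7 -> clock=17.
Op 6: insert e.com -> 10.0.0.2 (expiry=17+4=21). clock=17
Op 7: insert b.com -> 10.0.0.3 (expiry=17+3=20). clock=17
Op 8: tick 5 -> clock=22. purged={b.com,e.com}
Op 9: insert c.com -> 10.0.0.3 (expiry=22+5=27). clock=22
lookup f.com: not in cache (expired or never inserted)

Answer: NXDOMAIN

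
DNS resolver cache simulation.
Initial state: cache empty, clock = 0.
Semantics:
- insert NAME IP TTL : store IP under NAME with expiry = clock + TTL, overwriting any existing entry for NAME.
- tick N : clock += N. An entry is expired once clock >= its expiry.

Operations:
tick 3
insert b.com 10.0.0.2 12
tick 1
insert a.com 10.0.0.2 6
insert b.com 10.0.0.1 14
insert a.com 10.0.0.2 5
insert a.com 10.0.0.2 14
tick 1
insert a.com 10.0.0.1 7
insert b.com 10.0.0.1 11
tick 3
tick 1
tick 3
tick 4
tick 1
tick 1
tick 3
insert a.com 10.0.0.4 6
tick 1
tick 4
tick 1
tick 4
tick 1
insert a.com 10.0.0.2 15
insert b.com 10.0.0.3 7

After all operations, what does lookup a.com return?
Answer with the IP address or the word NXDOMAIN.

Op 1: tick 3 -> clock=3.
Op 2: insert b.com -> 10.0.0.2 (expiry=3+12=15). clock=3
Op 3: tick 1 -> clock=4.
Op 4: insert a.com -> 10.0.0.2 (expiry=4+6=10). clock=4
Op 5: insert b.com -> 10.0.0.1 (expiry=4+14=18). clock=4
Op 6: insert a.com -> 10.0.0.2 (expiry=4+5=9). clock=4
Op 7: insert a.com -> 10.0.0.2 (expiry=4+14=18). clock=4
Op 8: tick 1 -> clock=5.
Op 9: insert a.com -> 10.0.0.1 (expiry=5+7=12). clock=5
Op 10: insert b.com -> 10.0.0.1 (expiry=5+11=16). clock=5
Op 11: tick 3 -> clock=8.
Op 12: tick 1 -> clock=9.
Op 13: tick 3 -> clock=12. purged={a.com}
Op 14: tick 4 -> clock=16. purged={b.com}
Op 15: tick 1 -> clock=17.
Op 16: tick 1 -> clock=18.
Op 17: tick 3 -> clock=21.
Op 18: insert a.com -> 10.0.0.4 (expiry=21+6=27). clock=21
Op 19: tick 1 -> clock=22.
Op 20: tick 4 -> clock=26.
Op 21: tick 1 -> clock=27. purged={a.com}
Op 22: tick 4 -> clock=31.
Op 23: tick 1 -> clock=32.
Op 24: insert a.com -> 10.0.0.2 (expiry=32+15=47). clock=32
Op 25: insert b.com -> 10.0.0.3 (expiry=32+7=39). clock=32
lookup a.com: present, ip=10.0.0.2 expiry=47 > clock=32

Answer: 10.0.0.2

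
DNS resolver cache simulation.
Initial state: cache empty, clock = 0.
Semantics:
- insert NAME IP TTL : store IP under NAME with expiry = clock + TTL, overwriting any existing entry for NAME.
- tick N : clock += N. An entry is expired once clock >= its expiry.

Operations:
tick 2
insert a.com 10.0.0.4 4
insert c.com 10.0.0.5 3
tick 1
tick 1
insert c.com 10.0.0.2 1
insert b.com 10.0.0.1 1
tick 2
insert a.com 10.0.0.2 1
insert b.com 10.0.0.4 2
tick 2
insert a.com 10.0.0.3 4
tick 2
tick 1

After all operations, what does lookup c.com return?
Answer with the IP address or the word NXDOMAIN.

Answer: NXDOMAIN

Derivation:
Op 1: tick 2 -> clock=2.
Op 2: insert a.com -> 10.0.0.4 (expiry=2+4=6). clock=2
Op 3: insert c.com -> 10.0.0.5 (expiry=2+3=5). clock=2
Op 4: tick 1 -> clock=3.
Op 5: tick 1 -> clock=4.
Op 6: insert c.com -> 10.0.0.2 (expiry=4+1=5). clock=4
Op 7: insert b.com -> 10.0.0.1 (expiry=4+1=5). clock=4
Op 8: tick 2 -> clock=6. purged={a.com,b.com,c.com}
Op 9: insert a.com -> 10.0.0.2 (expiry=6+1=7). clock=6
Op 10: insert b.com -> 10.0.0.4 (expiry=6+2=8). clock=6
Op 11: tick 2 -> clock=8. purged={a.com,b.com}
Op 12: insert a.com -> 10.0.0.3 (expiry=8+4=12). clock=8
Op 13: tick 2 -> clock=10.
Op 14: tick 1 -> clock=11.
lookup c.com: not in cache (expired or never inserted)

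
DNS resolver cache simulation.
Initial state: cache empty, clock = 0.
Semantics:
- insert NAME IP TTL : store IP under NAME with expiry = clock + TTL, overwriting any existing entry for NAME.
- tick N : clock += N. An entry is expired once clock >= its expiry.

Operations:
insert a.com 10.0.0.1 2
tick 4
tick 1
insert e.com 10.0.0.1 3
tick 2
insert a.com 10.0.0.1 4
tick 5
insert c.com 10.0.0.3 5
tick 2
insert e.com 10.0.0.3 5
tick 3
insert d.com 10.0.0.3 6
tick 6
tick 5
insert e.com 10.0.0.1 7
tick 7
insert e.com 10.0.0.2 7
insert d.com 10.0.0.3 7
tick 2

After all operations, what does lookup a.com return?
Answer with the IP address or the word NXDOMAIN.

Answer: NXDOMAIN

Derivation:
Op 1: insert a.com -> 10.0.0.1 (expiry=0+2=2). clock=0
Op 2: tick 4 -> clock=4. purged={a.com}
Op 3: tick 1 -> clock=5.
Op 4: insert e.com -> 10.0.0.1 (expiry=5+3=8). clock=5
Op 5: tick 2 -> clock=7.
Op 6: insert a.com -> 10.0.0.1 (expiry=7+4=11). clock=7
Op 7: tick 5 -> clock=12. purged={a.com,e.com}
Op 8: insert c.com -> 10.0.0.3 (expiry=12+5=17). clock=12
Op 9: tick 2 -> clock=14.
Op 10: insert e.com -> 10.0.0.3 (expiry=14+5=19). clock=14
Op 11: tick 3 -> clock=17. purged={c.com}
Op 12: insert d.com -> 10.0.0.3 (expiry=17+6=23). clock=17
Op 13: tick 6 -> clock=23. purged={d.com,e.com}
Op 14: tick 5 -> clock=28.
Op 15: insert e.com -> 10.0.0.1 (expiry=28+7=35). clock=28
Op 16: tick 7 -> clock=35. purged={e.com}
Op 17: insert e.com -> 10.0.0.2 (expiry=35+7=42). clock=35
Op 18: insert d.com -> 10.0.0.3 (expiry=35+7=42). clock=35
Op 19: tick 2 -> clock=37.
lookup a.com: not in cache (expired or never inserted)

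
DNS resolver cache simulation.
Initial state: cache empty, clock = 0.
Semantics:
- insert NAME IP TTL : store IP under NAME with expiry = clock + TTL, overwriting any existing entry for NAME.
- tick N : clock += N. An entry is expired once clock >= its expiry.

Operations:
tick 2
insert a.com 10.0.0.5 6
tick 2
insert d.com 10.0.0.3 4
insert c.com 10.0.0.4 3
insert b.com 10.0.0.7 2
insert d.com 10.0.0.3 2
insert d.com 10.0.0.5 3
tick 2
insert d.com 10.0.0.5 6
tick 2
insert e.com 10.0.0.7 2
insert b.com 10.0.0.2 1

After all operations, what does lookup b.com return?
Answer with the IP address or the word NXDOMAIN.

Answer: 10.0.0.2

Derivation:
Op 1: tick 2 -> clock=2.
Op 2: insert a.com -> 10.0.0.5 (expiry=2+6=8). clock=2
Op 3: tick 2 -> clock=4.
Op 4: insert d.com -> 10.0.0.3 (expiry=4+4=8). clock=4
Op 5: insert c.com -> 10.0.0.4 (expiry=4+3=7). clock=4
Op 6: insert b.com -> 10.0.0.7 (expiry=4+2=6). clock=4
Op 7: insert d.com -> 10.0.0.3 (expiry=4+2=6). clock=4
Op 8: insert d.com -> 10.0.0.5 (expiry=4+3=7). clock=4
Op 9: tick 2 -> clock=6. purged={b.com}
Op 10: insert d.com -> 10.0.0.5 (expiry=6+6=12). clock=6
Op 11: tick 2 -> clock=8. purged={a.com,c.com}
Op 12: insert e.com -> 10.0.0.7 (expiry=8+2=10). clock=8
Op 13: insert b.com -> 10.0.0.2 (expiry=8+1=9). clock=8
lookup b.com: present, ip=10.0.0.2 expiry=9 > clock=8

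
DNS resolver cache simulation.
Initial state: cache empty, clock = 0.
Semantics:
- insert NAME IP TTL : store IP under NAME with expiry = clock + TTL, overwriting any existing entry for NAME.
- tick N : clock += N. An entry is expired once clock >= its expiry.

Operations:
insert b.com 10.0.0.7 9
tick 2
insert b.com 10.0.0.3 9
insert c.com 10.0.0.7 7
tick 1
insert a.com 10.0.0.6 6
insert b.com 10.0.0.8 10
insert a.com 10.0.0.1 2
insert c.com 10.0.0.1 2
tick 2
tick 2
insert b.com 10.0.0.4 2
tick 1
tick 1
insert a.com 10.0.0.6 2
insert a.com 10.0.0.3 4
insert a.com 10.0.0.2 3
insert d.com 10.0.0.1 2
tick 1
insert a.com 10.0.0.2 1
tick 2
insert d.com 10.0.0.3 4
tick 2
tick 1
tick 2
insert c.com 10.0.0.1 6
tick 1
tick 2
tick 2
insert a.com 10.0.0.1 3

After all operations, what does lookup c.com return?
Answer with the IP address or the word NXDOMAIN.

Op 1: insert b.com -> 10.0.0.7 (expiry=0+9=9). clock=0
Op 2: tick 2 -> clock=2.
Op 3: insert b.com -> 10.0.0.3 (expiry=2+9=11). clock=2
Op 4: insert c.com -> 10.0.0.7 (expiry=2+7=9). clock=2
Op 5: tick 1 -> clock=3.
Op 6: insert a.com -> 10.0.0.6 (expiry=3+6=9). clock=3
Op 7: insert b.com -> 10.0.0.8 (expiry=3+10=13). clock=3
Op 8: insert a.com -> 10.0.0.1 (expiry=3+2=5). clock=3
Op 9: insert c.com -> 10.0.0.1 (expiry=3+2=5). clock=3
Op 10: tick 2 -> clock=5. purged={a.com,c.com}
Op 11: tick 2 -> clock=7.
Op 12: insert b.com -> 10.0.0.4 (expiry=7+2=9). clock=7
Op 13: tick 1 -> clock=8.
Op 14: tick 1 -> clock=9. purged={b.com}
Op 15: insert a.com -> 10.0.0.6 (expiry=9+2=11). clock=9
Op 16: insert a.com -> 10.0.0.3 (expiry=9+4=13). clock=9
Op 17: insert a.com -> 10.0.0.2 (expiry=9+3=12). clock=9
Op 18: insert d.com -> 10.0.0.1 (expiry=9+2=11). clock=9
Op 19: tick 1 -> clock=10.
Op 20: insert a.com -> 10.0.0.2 (expiry=10+1=11). clock=10
Op 21: tick 2 -> clock=12. purged={a.com,d.com}
Op 22: insert d.com -> 10.0.0.3 (expiry=12+4=16). clock=12
Op 23: tick 2 -> clock=14.
Op 24: tick 1 -> clock=15.
Op 25: tick 2 -> clock=17. purged={d.com}
Op 26: insert c.com -> 10.0.0.1 (expiry=17+6=23). clock=17
Op 27: tick 1 -> clock=18.
Op 28: tick 2 -> clock=20.
Op 29: tick 2 -> clock=22.
Op 30: insert a.com -> 10.0.0.1 (expiry=22+3=25). clock=22
lookup c.com: present, ip=10.0.0.1 expiry=23 > clock=22

Answer: 10.0.0.1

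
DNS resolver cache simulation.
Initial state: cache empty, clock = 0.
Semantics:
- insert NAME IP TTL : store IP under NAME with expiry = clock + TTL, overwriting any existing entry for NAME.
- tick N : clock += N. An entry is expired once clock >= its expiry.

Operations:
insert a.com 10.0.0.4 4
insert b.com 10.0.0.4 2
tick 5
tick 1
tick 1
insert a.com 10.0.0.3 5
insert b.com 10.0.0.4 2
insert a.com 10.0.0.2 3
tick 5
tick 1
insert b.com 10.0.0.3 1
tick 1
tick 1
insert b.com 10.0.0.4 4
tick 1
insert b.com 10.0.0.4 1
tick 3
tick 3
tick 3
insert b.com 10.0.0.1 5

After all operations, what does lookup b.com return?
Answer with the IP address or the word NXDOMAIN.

Op 1: insert a.com -> 10.0.0.4 (expiry=0+4=4). clock=0
Op 2: insert b.com -> 10.0.0.4 (expiry=0+2=2). clock=0
Op 3: tick 5 -> clock=5. purged={a.com,b.com}
Op 4: tick 1 -> clock=6.
Op 5: tick 1 -> clock=7.
Op 6: insert a.com -> 10.0.0.3 (expiry=7+5=12). clock=7
Op 7: insert b.com -> 10.0.0.4 (expiry=7+2=9). clock=7
Op 8: insert a.com -> 10.0.0.2 (expiry=7+3=10). clock=7
Op 9: tick 5 -> clock=12. purged={a.com,b.com}
Op 10: tick 1 -> clock=13.
Op 11: insert b.com -> 10.0.0.3 (expiry=13+1=14). clock=13
Op 12: tick 1 -> clock=14. purged={b.com}
Op 13: tick 1 -> clock=15.
Op 14: insert b.com -> 10.0.0.4 (expiry=15+4=19). clock=15
Op 15: tick 1 -> clock=16.
Op 16: insert b.com -> 10.0.0.4 (expiry=16+1=17). clock=16
Op 17: tick 3 -> clock=19. purged={b.com}
Op 18: tick 3 -> clock=22.
Op 19: tick 3 -> clock=25.
Op 20: insert b.com -> 10.0.0.1 (expiry=25+5=30). clock=25
lookup b.com: present, ip=10.0.0.1 expiry=30 > clock=25

Answer: 10.0.0.1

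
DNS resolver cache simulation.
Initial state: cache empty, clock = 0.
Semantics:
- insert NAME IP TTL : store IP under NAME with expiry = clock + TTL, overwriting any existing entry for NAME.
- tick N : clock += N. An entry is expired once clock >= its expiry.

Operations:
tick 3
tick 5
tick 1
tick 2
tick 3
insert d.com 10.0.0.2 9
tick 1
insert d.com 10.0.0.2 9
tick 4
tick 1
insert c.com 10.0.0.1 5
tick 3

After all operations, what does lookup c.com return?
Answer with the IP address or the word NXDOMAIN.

Op 1: tick 3 -> clock=3.
Op 2: tick 5 -> clock=8.
Op 3: tick 1 -> clock=9.
Op 4: tick 2 -> clock=11.
Op 5: tick 3 -> clock=14.
Op 6: insert d.com -> 10.0.0.2 (expiry=14+9=23). clock=14
Op 7: tick 1 -> clock=15.
Op 8: insert d.com -> 10.0.0.2 (expiry=15+9=24). clock=15
Op 9: tick 4 -> clock=19.
Op 10: tick 1 -> clock=20.
Op 11: insert c.com -> 10.0.0.1 (expiry=20+5=25). clock=20
Op 12: tick 3 -> clock=23.
lookup c.com: present, ip=10.0.0.1 expiry=25 > clock=23

Answer: 10.0.0.1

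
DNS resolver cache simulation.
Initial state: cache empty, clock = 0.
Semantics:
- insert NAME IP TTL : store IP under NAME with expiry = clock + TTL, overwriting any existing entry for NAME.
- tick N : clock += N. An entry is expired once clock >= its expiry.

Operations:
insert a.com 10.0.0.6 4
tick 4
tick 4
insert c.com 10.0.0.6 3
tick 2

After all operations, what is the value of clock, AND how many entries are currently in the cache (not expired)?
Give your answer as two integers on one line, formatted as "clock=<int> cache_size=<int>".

Answer: clock=10 cache_size=1

Derivation:
Op 1: insert a.com -> 10.0.0.6 (expiry=0+4=4). clock=0
Op 2: tick 4 -> clock=4. purged={a.com}
Op 3: tick 4 -> clock=8.
Op 4: insert c.com -> 10.0.0.6 (expiry=8+3=11). clock=8
Op 5: tick 2 -> clock=10.
Final clock = 10
Final cache (unexpired): {c.com} -> size=1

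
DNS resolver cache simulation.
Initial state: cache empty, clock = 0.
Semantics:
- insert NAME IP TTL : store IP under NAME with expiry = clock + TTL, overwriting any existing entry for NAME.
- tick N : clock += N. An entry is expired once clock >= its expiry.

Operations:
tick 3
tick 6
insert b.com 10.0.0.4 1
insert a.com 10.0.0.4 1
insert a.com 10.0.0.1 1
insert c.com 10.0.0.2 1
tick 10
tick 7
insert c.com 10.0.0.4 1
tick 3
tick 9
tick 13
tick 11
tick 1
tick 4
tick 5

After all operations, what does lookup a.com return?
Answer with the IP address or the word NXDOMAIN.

Op 1: tick 3 -> clock=3.
Op 2: tick 6 -> clock=9.
Op 3: insert b.com -> 10.0.0.4 (expiry=9+1=10). clock=9
Op 4: insert a.com -> 10.0.0.4 (expiry=9+1=10). clock=9
Op 5: insert a.com -> 10.0.0.1 (expiry=9+1=10). clock=9
Op 6: insert c.com -> 10.0.0.2 (expiry=9+1=10). clock=9
Op 7: tick 10 -> clock=19. purged={a.com,b.com,c.com}
Op 8: tick 7 -> clock=26.
Op 9: insert c.com -> 10.0.0.4 (expiry=26+1=27). clock=26
Op 10: tick 3 -> clock=29. purged={c.com}
Op 11: tick 9 -> clock=38.
Op 12: tick 13 -> clock=51.
Op 13: tick 11 -> clock=62.
Op 14: tick 1 -> clock=63.
Op 15: tick 4 -> clock=67.
Op 16: tick 5 -> clock=72.
lookup a.com: not in cache (expired or never inserted)

Answer: NXDOMAIN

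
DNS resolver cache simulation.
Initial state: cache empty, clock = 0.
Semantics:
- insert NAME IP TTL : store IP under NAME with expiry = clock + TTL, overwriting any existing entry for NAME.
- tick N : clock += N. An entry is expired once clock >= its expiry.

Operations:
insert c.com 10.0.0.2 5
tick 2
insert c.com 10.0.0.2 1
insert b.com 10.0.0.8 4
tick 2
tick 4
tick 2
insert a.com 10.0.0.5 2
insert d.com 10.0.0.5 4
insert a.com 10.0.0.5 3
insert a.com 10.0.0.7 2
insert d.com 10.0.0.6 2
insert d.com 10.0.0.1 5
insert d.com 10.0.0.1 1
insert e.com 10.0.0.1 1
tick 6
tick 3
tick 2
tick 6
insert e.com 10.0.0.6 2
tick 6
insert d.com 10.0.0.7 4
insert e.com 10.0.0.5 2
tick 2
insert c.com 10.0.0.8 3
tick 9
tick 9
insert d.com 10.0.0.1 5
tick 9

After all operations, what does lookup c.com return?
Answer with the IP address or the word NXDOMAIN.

Op 1: insert c.com -> 10.0.0.2 (expiry=0+5=5). clock=0
Op 2: tick 2 -> clock=2.
Op 3: insert c.com -> 10.0.0.2 (expiry=2+1=3). clock=2
Op 4: insert b.com -> 10.0.0.8 (expiry=2+4=6). clock=2
Op 5: tick 2 -> clock=4. purged={c.com}
Op 6: tick 4 -> clock=8. purged={b.com}
Op 7: tick 2 -> clock=10.
Op 8: insert a.com -> 10.0.0.5 (expiry=10+2=12). clock=10
Op 9: insert d.com -> 10.0.0.5 (expiry=10+4=14). clock=10
Op 10: insert a.com -> 10.0.0.5 (expiry=10+3=13). clock=10
Op 11: insert a.com -> 10.0.0.7 (expiry=10+2=12). clock=10
Op 12: insert d.com -> 10.0.0.6 (expiry=10+2=12). clock=10
Op 13: insert d.com -> 10.0.0.1 (expiry=10+5=15). clock=10
Op 14: insert d.com -> 10.0.0.1 (expiry=10+1=11). clock=10
Op 15: insert e.com -> 10.0.0.1 (expiry=10+1=11). clock=10
Op 16: tick 6 -> clock=16. purged={a.com,d.com,e.com}
Op 17: tick 3 -> clock=19.
Op 18: tick 2 -> clock=21.
Op 19: tick 6 -> clock=27.
Op 20: insert e.com -> 10.0.0.6 (expiry=27+2=29). clock=27
Op 21: tick 6 -> clock=33. purged={e.com}
Op 22: insert d.com -> 10.0.0.7 (expiry=33+4=37). clock=33
Op 23: insert e.com -> 10.0.0.5 (expiry=33+2=35). clock=33
Op 24: tick 2 -> clock=35. purged={e.com}
Op 25: insert c.com -> 10.0.0.8 (expiry=35+3=38). clock=35
Op 26: tick 9 -> clock=44. purged={c.com,d.com}
Op 27: tick 9 -> clock=53.
Op 28: insert d.com -> 10.0.0.1 (expiry=53+5=58). clock=53
Op 29: tick 9 -> clock=62. purged={d.com}
lookup c.com: not in cache (expired or never inserted)

Answer: NXDOMAIN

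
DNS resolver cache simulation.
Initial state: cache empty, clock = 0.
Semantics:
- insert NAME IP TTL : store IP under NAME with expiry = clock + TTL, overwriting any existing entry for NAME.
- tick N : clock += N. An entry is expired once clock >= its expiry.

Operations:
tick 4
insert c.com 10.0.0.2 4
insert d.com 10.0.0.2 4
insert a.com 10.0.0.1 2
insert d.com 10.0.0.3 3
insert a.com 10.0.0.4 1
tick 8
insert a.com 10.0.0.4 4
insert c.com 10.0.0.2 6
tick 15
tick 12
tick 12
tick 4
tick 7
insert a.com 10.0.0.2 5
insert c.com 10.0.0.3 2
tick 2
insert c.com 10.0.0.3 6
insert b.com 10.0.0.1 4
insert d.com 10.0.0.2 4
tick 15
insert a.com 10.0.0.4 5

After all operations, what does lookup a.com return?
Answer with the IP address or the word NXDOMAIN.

Answer: 10.0.0.4

Derivation:
Op 1: tick 4 -> clock=4.
Op 2: insert c.com -> 10.0.0.2 (expiry=4+4=8). clock=4
Op 3: insert d.com -> 10.0.0.2 (expiry=4+4=8). clock=4
Op 4: insert a.com -> 10.0.0.1 (expiry=4+2=6). clock=4
Op 5: insert d.com -> 10.0.0.3 (expiry=4+3=7). clock=4
Op 6: insert a.com -> 10.0.0.4 (expiry=4+1=5). clock=4
Op 7: tick 8 -> clock=12. purged={a.com,c.com,d.com}
Op 8: insert a.com -> 10.0.0.4 (expiry=12+4=16). clock=12
Op 9: insert c.com -> 10.0.0.2 (expiry=12+6=18). clock=12
Op 10: tick 15 -> clock=27. purged={a.com,c.com}
Op 11: tick 12 -> clock=39.
Op 12: tick 12 -> clock=51.
Op 13: tick 4 -> clock=55.
Op 14: tick 7 -> clock=62.
Op 15: insert a.com -> 10.0.0.2 (expiry=62+5=67). clock=62
Op 16: insert c.com -> 10.0.0.3 (expiry=62+2=64). clock=62
Op 17: tick 2 -> clock=64. purged={c.com}
Op 18: insert c.com -> 10.0.0.3 (expiry=64+6=70). clock=64
Op 19: insert b.com -> 10.0.0.1 (expiry=64+4=68). clock=64
Op 20: insert d.com -> 10.0.0.2 (expiry=64+4=68). clock=64
Op 21: tick 15 -> clock=79. purged={a.com,b.com,c.com,d.com}
Op 22: insert a.com -> 10.0.0.4 (expiry=79+5=84). clock=79
lookup a.com: present, ip=10.0.0.4 expiry=84 > clock=79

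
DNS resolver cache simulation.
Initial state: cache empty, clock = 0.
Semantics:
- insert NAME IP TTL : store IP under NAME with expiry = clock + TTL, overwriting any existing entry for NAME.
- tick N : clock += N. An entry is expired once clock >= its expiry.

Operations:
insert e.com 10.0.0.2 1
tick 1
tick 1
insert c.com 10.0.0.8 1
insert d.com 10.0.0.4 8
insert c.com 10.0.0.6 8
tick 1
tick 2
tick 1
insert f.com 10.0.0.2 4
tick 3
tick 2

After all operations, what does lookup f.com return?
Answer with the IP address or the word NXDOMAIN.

Op 1: insert e.com -> 10.0.0.2 (expiry=0+1=1). clock=0
Op 2: tick 1 -> clock=1. purged={e.com}
Op 3: tick 1 -> clock=2.
Op 4: insert c.com -> 10.0.0.8 (expiry=2+1=3). clock=2
Op 5: insert d.com -> 10.0.0.4 (expiry=2+8=10). clock=2
Op 6: insert c.com -> 10.0.0.6 (expiry=2+8=10). clock=2
Op 7: tick 1 -> clock=3.
Op 8: tick 2 -> clock=5.
Op 9: tick 1 -> clock=6.
Op 10: insert f.com -> 10.0.0.2 (expiry=6+4=10). clock=6
Op 11: tick 3 -> clock=9.
Op 12: tick 2 -> clock=11. purged={c.com,d.com,f.com}
lookup f.com: not in cache (expired or never inserted)

Answer: NXDOMAIN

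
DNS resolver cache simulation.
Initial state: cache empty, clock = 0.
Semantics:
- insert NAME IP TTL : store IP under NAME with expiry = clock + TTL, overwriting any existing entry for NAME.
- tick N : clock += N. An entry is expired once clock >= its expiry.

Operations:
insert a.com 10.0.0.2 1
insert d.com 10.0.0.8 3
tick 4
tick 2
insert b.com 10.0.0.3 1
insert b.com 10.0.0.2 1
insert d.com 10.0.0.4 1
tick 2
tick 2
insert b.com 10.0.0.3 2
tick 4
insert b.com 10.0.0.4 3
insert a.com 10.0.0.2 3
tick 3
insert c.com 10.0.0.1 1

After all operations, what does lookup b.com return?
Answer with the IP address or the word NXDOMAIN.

Answer: NXDOMAIN

Derivation:
Op 1: insert a.com -> 10.0.0.2 (expiry=0+1=1). clock=0
Op 2: insert d.com -> 10.0.0.8 (expiry=0+3=3). clock=0
Op 3: tick 4 -> clock=4. purged={a.com,d.com}
Op 4: tick 2 -> clock=6.
Op 5: insert b.com -> 10.0.0.3 (expiry=6+1=7). clock=6
Op 6: insert b.com -> 10.0.0.2 (expiry=6+1=7). clock=6
Op 7: insert d.com -> 10.0.0.4 (expiry=6+1=7). clock=6
Op 8: tick 2 -> clock=8. purged={b.com,d.com}
Op 9: tick 2 -> clock=10.
Op 10: insert b.com -> 10.0.0.3 (expiry=10+2=12). clock=10
Op 11: tick 4 -> clock=14. purged={b.com}
Op 12: insert b.com -> 10.0.0.4 (expiry=14+3=17). clock=14
Op 13: insert a.com -> 10.0.0.2 (expiry=14+3=17). clock=14
Op 14: tick 3 -> clock=17. purged={a.com,b.com}
Op 15: insert c.com -> 10.0.0.1 (expiry=17+1=18). clock=17
lookup b.com: not in cache (expired or never inserted)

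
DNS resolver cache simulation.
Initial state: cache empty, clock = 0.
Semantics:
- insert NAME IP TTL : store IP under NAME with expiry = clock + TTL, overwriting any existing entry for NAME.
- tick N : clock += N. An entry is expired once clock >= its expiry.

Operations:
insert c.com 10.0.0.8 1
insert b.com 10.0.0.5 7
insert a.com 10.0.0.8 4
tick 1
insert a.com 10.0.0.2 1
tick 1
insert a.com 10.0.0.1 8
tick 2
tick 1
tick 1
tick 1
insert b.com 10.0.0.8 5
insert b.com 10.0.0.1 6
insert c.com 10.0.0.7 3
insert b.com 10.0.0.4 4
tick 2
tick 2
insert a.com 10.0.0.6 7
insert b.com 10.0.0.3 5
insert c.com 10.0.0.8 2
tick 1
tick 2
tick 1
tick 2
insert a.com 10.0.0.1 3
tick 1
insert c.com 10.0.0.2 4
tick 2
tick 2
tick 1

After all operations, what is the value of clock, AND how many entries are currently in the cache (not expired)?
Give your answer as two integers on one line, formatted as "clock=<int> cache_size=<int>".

Answer: clock=23 cache_size=0

Derivation:
Op 1: insert c.com -> 10.0.0.8 (expiry=0+1=1). clock=0
Op 2: insert b.com -> 10.0.0.5 (expiry=0+7=7). clock=0
Op 3: insert a.com -> 10.0.0.8 (expiry=0+4=4). clock=0
Op 4: tick 1 -> clock=1. purged={c.com}
Op 5: insert a.com -> 10.0.0.2 (expiry=1+1=2). clock=1
Op 6: tick 1 -> clock=2. purged={a.com}
Op 7: insert a.com -> 10.0.0.1 (expiry=2+8=10). clock=2
Op 8: tick 2 -> clock=4.
Op 9: tick 1 -> clock=5.
Op 10: tick 1 -> clock=6.
Op 11: tick 1 -> clock=7. purged={b.com}
Op 12: insert b.com -> 10.0.0.8 (expiry=7+5=12). clock=7
Op 13: insert b.com -> 10.0.0.1 (expiry=7+6=13). clock=7
Op 14: insert c.com -> 10.0.0.7 (expiry=7+3=10). clock=7
Op 15: insert b.com -> 10.0.0.4 (expiry=7+4=11). clock=7
Op 16: tick 2 -> clock=9.
Op 17: tick 2 -> clock=11. purged={a.com,b.com,c.com}
Op 18: insert a.com -> 10.0.0.6 (expiry=11+7=18). clock=11
Op 19: insert b.com -> 10.0.0.3 (expiry=11+5=16). clock=11
Op 20: insert c.com -> 10.0.0.8 (expiry=11+2=13). clock=11
Op 21: tick 1 -> clock=12.
Op 22: tick 2 -> clock=14. purged={c.com}
Op 23: tick 1 -> clock=15.
Op 24: tick 2 -> clock=17. purged={b.com}
Op 25: insert a.com -> 10.0.0.1 (expiry=17+3=20). clock=17
Op 26: tick 1 -> clock=18.
Op 27: insert c.com -> 10.0.0.2 (expiry=18+4=22). clock=18
Op 28: tick 2 -> clock=20. purged={a.com}
Op 29: tick 2 -> clock=22. purged={c.com}
Op 30: tick 1 -> clock=23.
Final clock = 23
Final cache (unexpired): {} -> size=0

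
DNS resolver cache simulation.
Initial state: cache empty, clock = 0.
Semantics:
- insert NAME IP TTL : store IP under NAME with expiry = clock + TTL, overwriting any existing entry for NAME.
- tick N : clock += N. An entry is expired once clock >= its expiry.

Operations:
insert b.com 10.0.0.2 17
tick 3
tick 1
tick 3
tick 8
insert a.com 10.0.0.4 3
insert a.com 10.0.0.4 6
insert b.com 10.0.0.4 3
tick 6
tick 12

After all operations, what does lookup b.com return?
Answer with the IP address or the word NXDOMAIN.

Op 1: insert b.com -> 10.0.0.2 (expiry=0+17=17). clock=0
Op 2: tick 3 -> clock=3.
Op 3: tick 1 -> clock=4.
Op 4: tick 3 -> clock=7.
Op 5: tick 8 -> clock=15.
Op 6: insert a.com -> 10.0.0.4 (expiry=15+3=18). clock=15
Op 7: insert a.com -> 10.0.0.4 (expiry=15+6=21). clock=15
Op 8: insert b.com -> 10.0.0.4 (expiry=15+3=18). clock=15
Op 9: tick 6 -> clock=21. purged={a.com,b.com}
Op 10: tick 12 -> clock=33.
lookup b.com: not in cache (expired or never inserted)

Answer: NXDOMAIN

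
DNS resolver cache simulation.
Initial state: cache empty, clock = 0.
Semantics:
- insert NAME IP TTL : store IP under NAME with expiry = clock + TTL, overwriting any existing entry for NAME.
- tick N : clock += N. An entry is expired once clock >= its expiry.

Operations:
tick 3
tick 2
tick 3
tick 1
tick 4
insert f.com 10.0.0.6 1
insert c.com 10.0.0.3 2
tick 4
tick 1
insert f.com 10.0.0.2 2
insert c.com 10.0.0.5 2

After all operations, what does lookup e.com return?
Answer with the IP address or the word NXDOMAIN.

Op 1: tick 3 -> clock=3.
Op 2: tick 2 -> clock=5.
Op 3: tick 3 -> clock=8.
Op 4: tick 1 -> clock=9.
Op 5: tick 4 -> clock=13.
Op 6: insert f.com -> 10.0.0.6 (expiry=13+1=14). clock=13
Op 7: insert c.com -> 10.0.0.3 (expiry=13+2=15). clock=13
Op 8: tick 4 -> clock=17. purged={c.com,f.com}
Op 9: tick 1 -> clock=18.
Op 10: insert f.com -> 10.0.0.2 (expiry=18+2=20). clock=18
Op 11: insert c.com -> 10.0.0.5 (expiry=18+2=20). clock=18
lookup e.com: not in cache (expired or never inserted)

Answer: NXDOMAIN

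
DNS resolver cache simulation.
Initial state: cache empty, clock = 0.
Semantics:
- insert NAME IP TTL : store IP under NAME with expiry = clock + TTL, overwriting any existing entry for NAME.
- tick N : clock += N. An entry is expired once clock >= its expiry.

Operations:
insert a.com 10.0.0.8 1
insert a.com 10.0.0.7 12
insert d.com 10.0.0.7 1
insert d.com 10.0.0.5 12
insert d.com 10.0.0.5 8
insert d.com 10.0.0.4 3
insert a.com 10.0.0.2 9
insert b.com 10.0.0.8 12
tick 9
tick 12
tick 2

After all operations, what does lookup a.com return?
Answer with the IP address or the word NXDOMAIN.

Answer: NXDOMAIN

Derivation:
Op 1: insert a.com -> 10.0.0.8 (expiry=0+1=1). clock=0
Op 2: insert a.com -> 10.0.0.7 (expiry=0+12=12). clock=0
Op 3: insert d.com -> 10.0.0.7 (expiry=0+1=1). clock=0
Op 4: insert d.com -> 10.0.0.5 (expiry=0+12=12). clock=0
Op 5: insert d.com -> 10.0.0.5 (expiry=0+8=8). clock=0
Op 6: insert d.com -> 10.0.0.4 (expiry=0+3=3). clock=0
Op 7: insert a.com -> 10.0.0.2 (expiry=0+9=9). clock=0
Op 8: insert b.com -> 10.0.0.8 (expiry=0+12=12). clock=0
Op 9: tick 9 -> clock=9. purged={a.com,d.com}
Op 10: tick 12 -> clock=21. purged={b.com}
Op 11: tick 2 -> clock=23.
lookup a.com: not in cache (expired or never inserted)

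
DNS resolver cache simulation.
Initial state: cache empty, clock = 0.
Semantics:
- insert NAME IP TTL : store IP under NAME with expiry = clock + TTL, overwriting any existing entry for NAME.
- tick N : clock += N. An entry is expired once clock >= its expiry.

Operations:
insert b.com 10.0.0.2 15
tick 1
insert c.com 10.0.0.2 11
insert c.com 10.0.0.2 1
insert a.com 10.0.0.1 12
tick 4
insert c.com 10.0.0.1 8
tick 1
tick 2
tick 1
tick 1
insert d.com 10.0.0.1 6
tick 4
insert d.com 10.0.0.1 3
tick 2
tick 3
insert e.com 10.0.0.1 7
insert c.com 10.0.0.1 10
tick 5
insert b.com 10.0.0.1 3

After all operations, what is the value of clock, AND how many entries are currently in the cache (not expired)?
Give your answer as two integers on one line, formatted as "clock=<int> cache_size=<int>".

Op 1: insert b.com -> 10.0.0.2 (expiry=0+15=15). clock=0
Op 2: tick 1 -> clock=1.
Op 3: insert c.com -> 10.0.0.2 (expiry=1+11=12). clock=1
Op 4: insert c.com -> 10.0.0.2 (expiry=1+1=2). clock=1
Op 5: insert a.com -> 10.0.0.1 (expiry=1+12=13). clock=1
Op 6: tick 4 -> clock=5. purged={c.com}
Op 7: insert c.com -> 10.0.0.1 (expiry=5+8=13). clock=5
Op 8: tick 1 -> clock=6.
Op 9: tick 2 -> clock=8.
Op 10: tick 1 -> clock=9.
Op 11: tick 1 -> clock=10.
Op 12: insert d.com -> 10.0.0.1 (expiry=10+6=16). clock=10
Op 13: tick 4 -> clock=14. purged={a.com,c.com}
Op 14: insert d.com -> 10.0.0.1 (expiry=14+3=17). clock=14
Op 15: tick 2 -> clock=16. purged={b.com}
Op 16: tick 3 -> clock=19. purged={d.com}
Op 17: insert e.com -> 10.0.0.1 (expiry=19+7=26). clock=19
Op 18: insert c.com -> 10.0.0.1 (expiry=19+10=29). clock=19
Op 19: tick 5 -> clock=24.
Op 20: insert b.com -> 10.0.0.1 (expiry=24+3=27). clock=24
Final clock = 24
Final cache (unexpired): {b.com,c.com,e.com} -> size=3

Answer: clock=24 cache_size=3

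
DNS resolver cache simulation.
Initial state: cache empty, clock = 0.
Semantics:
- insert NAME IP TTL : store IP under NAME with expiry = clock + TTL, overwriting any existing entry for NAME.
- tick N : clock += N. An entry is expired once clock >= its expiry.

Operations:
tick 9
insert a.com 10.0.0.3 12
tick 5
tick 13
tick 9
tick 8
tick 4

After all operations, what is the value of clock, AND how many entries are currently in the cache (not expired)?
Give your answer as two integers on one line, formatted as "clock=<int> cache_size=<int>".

Answer: clock=48 cache_size=0

Derivation:
Op 1: tick 9 -> clock=9.
Op 2: insert a.com -> 10.0.0.3 (expiry=9+12=21). clock=9
Op 3: tick 5 -> clock=14.
Op 4: tick 13 -> clock=27. purged={a.com}
Op 5: tick 9 -> clock=36.
Op 6: tick 8 -> clock=44.
Op 7: tick 4 -> clock=48.
Final clock = 48
Final cache (unexpired): {} -> size=0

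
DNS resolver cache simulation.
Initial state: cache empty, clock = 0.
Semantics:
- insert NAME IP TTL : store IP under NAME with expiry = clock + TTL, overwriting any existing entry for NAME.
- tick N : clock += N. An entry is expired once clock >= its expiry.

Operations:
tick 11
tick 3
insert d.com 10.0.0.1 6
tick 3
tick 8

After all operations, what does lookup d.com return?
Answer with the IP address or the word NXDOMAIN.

Answer: NXDOMAIN

Derivation:
Op 1: tick 11 -> clock=11.
Op 2: tick 3 -> clock=14.
Op 3: insert d.com -> 10.0.0.1 (expiry=14+6=20). clock=14
Op 4: tick 3 -> clock=17.
Op 5: tick 8 -> clock=25. purged={d.com}
lookup d.com: not in cache (expired or never inserted)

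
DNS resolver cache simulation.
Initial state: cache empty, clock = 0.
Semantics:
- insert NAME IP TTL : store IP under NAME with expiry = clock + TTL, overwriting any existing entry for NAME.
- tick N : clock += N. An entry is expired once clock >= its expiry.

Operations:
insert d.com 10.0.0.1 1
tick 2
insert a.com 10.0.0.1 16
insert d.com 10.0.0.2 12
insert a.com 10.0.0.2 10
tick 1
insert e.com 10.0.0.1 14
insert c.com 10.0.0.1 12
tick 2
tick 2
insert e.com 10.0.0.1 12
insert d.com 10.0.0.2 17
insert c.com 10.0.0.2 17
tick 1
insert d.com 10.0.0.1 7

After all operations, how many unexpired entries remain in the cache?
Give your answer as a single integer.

Op 1: insert d.com -> 10.0.0.1 (expiry=0+1=1). clock=0
Op 2: tick 2 -> clock=2. purged={d.com}
Op 3: insert a.com -> 10.0.0.1 (expiry=2+16=18). clock=2
Op 4: insert d.com -> 10.0.0.2 (expiry=2+12=14). clock=2
Op 5: insert a.com -> 10.0.0.2 (expiry=2+10=12). clock=2
Op 6: tick 1 -> clock=3.
Op 7: insert e.com -> 10.0.0.1 (expiry=3+14=17). clock=3
Op 8: insert c.com -> 10.0.0.1 (expiry=3+12=15). clock=3
Op 9: tick 2 -> clock=5.
Op 10: tick 2 -> clock=7.
Op 11: insert e.com -> 10.0.0.1 (expiry=7+12=19). clock=7
Op 12: insert d.com -> 10.0.0.2 (expiry=7+17=24). clock=7
Op 13: insert c.com -> 10.0.0.2 (expiry=7+17=24). clock=7
Op 14: tick 1 -> clock=8.
Op 15: insert d.com -> 10.0.0.1 (expiry=8+7=15). clock=8
Final cache (unexpired): {a.com,c.com,d.com,e.com} -> size=4

Answer: 4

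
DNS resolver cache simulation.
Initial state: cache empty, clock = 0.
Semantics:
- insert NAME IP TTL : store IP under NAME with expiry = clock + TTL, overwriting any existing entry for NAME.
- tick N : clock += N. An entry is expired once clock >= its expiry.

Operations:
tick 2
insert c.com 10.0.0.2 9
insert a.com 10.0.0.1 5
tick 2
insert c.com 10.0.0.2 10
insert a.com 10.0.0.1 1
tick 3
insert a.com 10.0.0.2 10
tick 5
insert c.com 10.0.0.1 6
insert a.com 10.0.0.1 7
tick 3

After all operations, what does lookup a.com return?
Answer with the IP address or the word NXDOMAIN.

Op 1: tick 2 -> clock=2.
Op 2: insert c.com -> 10.0.0.2 (expiry=2+9=11). clock=2
Op 3: insert a.com -> 10.0.0.1 (expiry=2+5=7). clock=2
Op 4: tick 2 -> clock=4.
Op 5: insert c.com -> 10.0.0.2 (expiry=4+10=14). clock=4
Op 6: insert a.com -> 10.0.0.1 (expiry=4+1=5). clock=4
Op 7: tick 3 -> clock=7. purged={a.com}
Op 8: insert a.com -> 10.0.0.2 (expiry=7+10=17). clock=7
Op 9: tick 5 -> clock=12.
Op 10: insert c.com -> 10.0.0.1 (expiry=12+6=18). clock=12
Op 11: insert a.com -> 10.0.0.1 (expiry=12+7=19). clock=12
Op 12: tick 3 -> clock=15.
lookup a.com: present, ip=10.0.0.1 expiry=19 > clock=15

Answer: 10.0.0.1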